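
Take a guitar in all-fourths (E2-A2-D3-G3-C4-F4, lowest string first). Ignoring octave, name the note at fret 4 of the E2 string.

G#

Each fret is one semitone, so E2 + 4 = G#.
(Equivalently spelled Ab.)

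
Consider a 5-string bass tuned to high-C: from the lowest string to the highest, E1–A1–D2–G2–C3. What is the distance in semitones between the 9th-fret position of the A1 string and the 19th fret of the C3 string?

25 semitones

A1 at fret 9 → F♯2 (MIDI 42); C3 at fret 19 → G4 (MIDI 67).
42 − 67 = -25, so the two pitches are 25 semitones apart, with G4 the higher.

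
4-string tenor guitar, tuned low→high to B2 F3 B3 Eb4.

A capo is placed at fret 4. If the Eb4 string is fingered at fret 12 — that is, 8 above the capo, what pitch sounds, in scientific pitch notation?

The capo raises the open Eb4 by 4 semitones to G4; fretting 8 more gives Eb4 + 4 + 8 = Eb4 + 12 semitones = Eb5.

Eb5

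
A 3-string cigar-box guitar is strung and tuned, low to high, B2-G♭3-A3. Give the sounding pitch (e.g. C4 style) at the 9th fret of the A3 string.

G♭4

Each fret is one semitone, so A3 + 9 = G♭4.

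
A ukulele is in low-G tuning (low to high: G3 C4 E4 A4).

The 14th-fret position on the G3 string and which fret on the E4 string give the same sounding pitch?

G3 at fret 14 is G3 + 14 semitones = A4.
The open E4 string is 9 semitones above the open G3, so the same pitch on the E4 string lies at fret 14 − 9 = 5.

5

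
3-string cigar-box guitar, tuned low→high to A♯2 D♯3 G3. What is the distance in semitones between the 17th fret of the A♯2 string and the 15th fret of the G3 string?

7 semitones

A♯2 at fret 17 → D♯4 (MIDI 63); G3 at fret 15 → A♯4 (MIDI 70).
63 − 70 = -7, so the two pitches are 7 semitones apart, with A♯4 the higher.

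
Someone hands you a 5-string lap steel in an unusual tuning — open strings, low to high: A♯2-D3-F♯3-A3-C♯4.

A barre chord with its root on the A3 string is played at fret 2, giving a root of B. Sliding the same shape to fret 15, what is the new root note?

C

Moving from fret 2 to fret 15 shifts the root by 13 semitones.
B up 13 semitones is C.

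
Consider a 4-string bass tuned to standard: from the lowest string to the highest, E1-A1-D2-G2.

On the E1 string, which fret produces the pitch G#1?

4

G#1 is 4 semitones above the open E1 (E–F–F#–G–G#), so it sits at fret 4.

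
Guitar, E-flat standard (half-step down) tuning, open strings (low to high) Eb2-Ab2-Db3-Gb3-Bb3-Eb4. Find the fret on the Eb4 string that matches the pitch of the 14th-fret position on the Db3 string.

Fret 14 on Db3 is MIDI 49 + 14 = 63 (Eb4). On the Eb4 string (open MIDI 63), that pitch is 63 − 63 = fret 0.

0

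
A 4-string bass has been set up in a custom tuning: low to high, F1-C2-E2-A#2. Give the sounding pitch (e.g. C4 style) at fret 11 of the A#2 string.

A3

Each fret is one semitone, so A#2 + 11 = A3.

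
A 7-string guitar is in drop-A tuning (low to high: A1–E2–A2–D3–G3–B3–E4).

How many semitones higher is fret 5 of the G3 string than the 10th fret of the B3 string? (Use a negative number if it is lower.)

-9 semitones

G3 at fret 5 → C4 (MIDI 60); B3 at fret 10 → A4 (MIDI 69).
60 − 69 = -9, so the two pitches are 9 semitones apart.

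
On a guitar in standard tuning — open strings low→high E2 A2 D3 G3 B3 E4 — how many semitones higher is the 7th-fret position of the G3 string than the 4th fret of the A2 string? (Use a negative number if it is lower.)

13 semitones

G3 at fret 7 → D4 (MIDI 62); A2 at fret 4 → C#3 (MIDI 49).
62 − 49 = 13, so the two pitches are 13 semitones apart.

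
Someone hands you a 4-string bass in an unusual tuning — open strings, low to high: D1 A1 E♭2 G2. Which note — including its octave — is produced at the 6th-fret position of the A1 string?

The open A1 string plus 6 semitones: A–Bb–B–C–Db–D–Eb.
The walk passes from B into C once, so the octave number goes from 1 to 2.

E♭2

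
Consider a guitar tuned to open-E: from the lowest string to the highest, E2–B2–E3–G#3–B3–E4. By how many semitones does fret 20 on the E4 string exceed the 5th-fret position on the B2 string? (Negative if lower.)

32 semitones

E4 at fret 20 → C6 (MIDI 84); B2 at fret 5 → E3 (MIDI 52).
84 − 52 = 32, so the two pitches are 32 semitones apart.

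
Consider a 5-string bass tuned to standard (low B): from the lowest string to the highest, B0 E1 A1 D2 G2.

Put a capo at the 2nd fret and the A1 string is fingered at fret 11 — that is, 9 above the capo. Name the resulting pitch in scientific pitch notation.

G♯2

The capo raises the open A1 by 2 semitones to B1; fretting 9 more gives A1 + 2 + 9 = A1 + 11 semitones = G♯2.
(Also written A♭.)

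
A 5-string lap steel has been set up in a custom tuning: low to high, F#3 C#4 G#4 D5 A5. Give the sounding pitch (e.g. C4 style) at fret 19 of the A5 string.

E7

The open A5 string plus 19 semitones: A–A#–B–C–…–D–D#–E.
The walk passes from B into C 2 times, so the octave number goes from 5 to 7.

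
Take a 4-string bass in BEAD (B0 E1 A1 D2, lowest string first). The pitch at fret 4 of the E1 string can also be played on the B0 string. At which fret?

E1 at fret 4 is E1 + 4 semitones = G♯1.
The open B0 string is 5 semitones below the open E1, so the same pitch on the B0 string lies at fret 4 + 5 = 9.

9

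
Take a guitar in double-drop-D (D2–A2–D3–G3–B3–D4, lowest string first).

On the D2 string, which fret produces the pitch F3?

F3 is 15 semitones above the open D2 (D–D#–E–F–…–D#–E–F), so it sits at fret 15.

15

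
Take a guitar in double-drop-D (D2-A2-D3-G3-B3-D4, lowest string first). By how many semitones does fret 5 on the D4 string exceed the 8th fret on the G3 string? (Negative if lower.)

4 semitones

D4 at fret 5 → G4 (MIDI 67); G3 at fret 8 → D#4 (MIDI 63).
67 − 63 = 4, so the two pitches are 4 semitones apart.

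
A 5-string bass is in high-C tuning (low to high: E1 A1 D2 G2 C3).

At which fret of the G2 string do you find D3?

D3 is 7 semitones above the open G2 (G–G#–A–A#–B–C–C#–D), so it sits at fret 7.

7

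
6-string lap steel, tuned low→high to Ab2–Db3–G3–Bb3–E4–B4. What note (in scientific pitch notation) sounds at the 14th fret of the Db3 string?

Eb4

Each fret is one semitone, so Db3 + 14 = Eb4.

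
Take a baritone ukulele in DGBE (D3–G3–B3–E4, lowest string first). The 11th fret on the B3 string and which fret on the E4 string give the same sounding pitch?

6

Fret 11 on B3 is MIDI 59 + 11 = 70 (A#4). On the E4 string (open MIDI 64), that pitch is 70 − 64 = fret 6.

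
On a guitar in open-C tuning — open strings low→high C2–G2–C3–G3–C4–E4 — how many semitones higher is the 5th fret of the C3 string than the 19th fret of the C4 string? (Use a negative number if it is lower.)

C3 at fret 5 → F3 (MIDI 53); C4 at fret 19 → G5 (MIDI 79).
53 − 79 = -26, so the two pitches are 26 semitones apart.

-26 semitones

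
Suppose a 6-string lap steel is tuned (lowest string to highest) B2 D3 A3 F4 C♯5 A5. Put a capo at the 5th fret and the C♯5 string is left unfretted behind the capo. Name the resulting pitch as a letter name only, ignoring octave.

The capo raises the open C♯5 by 5 semitones to F♯5; fretting 0 more gives C♯5 + 5 + 0 = C♯5 + 5 semitones, landing on F♯.
(Also written G♭.)

F♯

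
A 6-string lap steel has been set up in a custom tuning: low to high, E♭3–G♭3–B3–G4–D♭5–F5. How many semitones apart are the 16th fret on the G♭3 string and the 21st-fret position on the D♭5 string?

24 semitones

G♭3 at fret 16 → B♭4 (MIDI 70); D♭5 at fret 21 → B♭6 (MIDI 94).
70 − 94 = -24, so the two pitches are 24 semitones apart, with B♭6 the higher.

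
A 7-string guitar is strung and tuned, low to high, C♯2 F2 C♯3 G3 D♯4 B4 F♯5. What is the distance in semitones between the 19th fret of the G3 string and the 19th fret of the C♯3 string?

6 semitones

G3 at fret 19 → D5 (MIDI 74); C♯3 at fret 19 → G♯4 (MIDI 68).
74 − 68 = 6, so the two pitches are 6 semitones apart, with D5 the higher.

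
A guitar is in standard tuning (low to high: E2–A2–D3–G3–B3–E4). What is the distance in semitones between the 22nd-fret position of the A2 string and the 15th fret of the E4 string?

A2 at fret 22 → G4 (MIDI 67); E4 at fret 15 → G5 (MIDI 79).
67 − 79 = -12, so the two pitches are 12 semitones apart, with G5 the higher.

12 semitones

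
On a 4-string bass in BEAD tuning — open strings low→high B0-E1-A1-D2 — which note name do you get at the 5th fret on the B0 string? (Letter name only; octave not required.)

E

Each fret is one semitone, so B0 + 5 = E.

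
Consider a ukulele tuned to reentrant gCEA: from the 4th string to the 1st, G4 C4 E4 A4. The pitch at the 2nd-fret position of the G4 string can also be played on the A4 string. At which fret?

G4 at fret 2 is G4 + 2 semitones = A4.
The open A4 string is 2 semitones above the open G4, so the same pitch on the A4 string lies at fret 2 − 2 = 0.

0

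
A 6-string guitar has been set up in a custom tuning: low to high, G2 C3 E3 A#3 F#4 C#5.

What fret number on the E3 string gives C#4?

C#4 is 9 semitones above the open E3 (E–F–F#–G–G#–A–A#–B–C–C#), so it sits at fret 9.

9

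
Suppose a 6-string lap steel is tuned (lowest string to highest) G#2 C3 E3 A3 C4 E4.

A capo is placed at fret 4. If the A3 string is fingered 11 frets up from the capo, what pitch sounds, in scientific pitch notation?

The capo raises the open A3 by 4 semitones to C#4; fretting 11 more gives A3 + 4 + 11 = A3 + 15 semitones = C5.

C5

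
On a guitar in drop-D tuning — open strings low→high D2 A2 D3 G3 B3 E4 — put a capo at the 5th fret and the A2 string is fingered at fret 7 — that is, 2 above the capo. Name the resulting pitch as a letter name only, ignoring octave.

E

The capo raises the open A2 by 5 semitones to D3; fretting 2 more gives A2 + 5 + 2 = A2 + 7 semitones, landing on E.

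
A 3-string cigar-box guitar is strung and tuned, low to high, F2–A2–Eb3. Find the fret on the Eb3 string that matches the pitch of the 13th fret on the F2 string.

3

Fret 13 on F2 is MIDI 41 + 13 = 54 (Gb3). On the Eb3 string (open MIDI 51), that pitch is 54 − 51 = fret 3.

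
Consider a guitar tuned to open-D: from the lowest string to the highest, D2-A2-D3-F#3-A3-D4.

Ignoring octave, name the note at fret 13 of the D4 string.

The open D4 string plus 13 semitones: D–D#–E–F–…–C#–D–D#.
(Equivalently spelled Eb.)

D#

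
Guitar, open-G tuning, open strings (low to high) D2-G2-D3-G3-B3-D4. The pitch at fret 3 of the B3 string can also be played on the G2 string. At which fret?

B3 at fret 3 is B3 + 3 semitones = D4.
The open G2 string is 16 semitones below the open B3, so the same pitch on the G2 string lies at fret 3 + 16 = 19.

19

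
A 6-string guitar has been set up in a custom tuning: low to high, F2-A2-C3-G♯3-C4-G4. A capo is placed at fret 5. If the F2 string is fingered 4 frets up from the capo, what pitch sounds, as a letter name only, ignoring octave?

The capo raises the open F2 by 5 semitones to A♯2; fretting 4 more gives F2 + 5 + 4 = F2 + 9 semitones, landing on D.

D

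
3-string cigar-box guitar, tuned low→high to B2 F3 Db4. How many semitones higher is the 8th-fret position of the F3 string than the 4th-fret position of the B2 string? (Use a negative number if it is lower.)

F3 at fret 8 → Db4 (MIDI 61); B2 at fret 4 → Eb3 (MIDI 51).
61 − 51 = 10, so the two pitches are 10 semitones apart.

10 semitones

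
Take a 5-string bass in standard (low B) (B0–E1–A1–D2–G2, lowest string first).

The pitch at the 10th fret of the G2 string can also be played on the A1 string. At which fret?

G2 at fret 10 is G2 + 10 semitones = F3.
The open A1 string is 10 semitones below the open G2, so the same pitch on the A1 string lies at fret 10 + 10 = 20.

20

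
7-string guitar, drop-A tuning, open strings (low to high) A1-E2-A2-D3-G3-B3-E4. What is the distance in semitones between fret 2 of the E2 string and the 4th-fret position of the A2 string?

7 semitones

E2 at fret 2 → F♯2 (MIDI 42); A2 at fret 4 → C♯3 (MIDI 49).
42 − 49 = -7, so the two pitches are 7 semitones apart, with C♯3 the higher.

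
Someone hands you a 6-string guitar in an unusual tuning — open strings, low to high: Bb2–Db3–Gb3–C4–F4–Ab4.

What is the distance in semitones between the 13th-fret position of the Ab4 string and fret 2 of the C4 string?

Ab4 at fret 13 → A5 (MIDI 81); C4 at fret 2 → D4 (MIDI 62).
81 − 62 = 19, so the two pitches are 19 semitones apart, with A5 the higher.

19 semitones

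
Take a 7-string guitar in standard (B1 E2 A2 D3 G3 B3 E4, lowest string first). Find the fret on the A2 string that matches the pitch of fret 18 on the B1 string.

Fret 18 on B1 is MIDI 35 + 18 = 53 (F3). On the A2 string (open MIDI 45), that pitch is 53 − 45 = fret 8.

8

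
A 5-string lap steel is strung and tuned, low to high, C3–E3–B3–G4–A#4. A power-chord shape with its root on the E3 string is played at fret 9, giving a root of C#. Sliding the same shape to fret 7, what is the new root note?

Moving from fret 9 to fret 7 shifts the root by -2 semitones.
C# down 2 semitones is B.

B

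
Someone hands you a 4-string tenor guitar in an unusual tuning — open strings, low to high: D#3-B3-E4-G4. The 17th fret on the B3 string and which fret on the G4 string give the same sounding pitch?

9

B3 at fret 17 is B3 + 17 semitones = E5.
The open G4 string is 8 semitones above the open B3, so the same pitch on the G4 string lies at fret 17 − 8 = 9.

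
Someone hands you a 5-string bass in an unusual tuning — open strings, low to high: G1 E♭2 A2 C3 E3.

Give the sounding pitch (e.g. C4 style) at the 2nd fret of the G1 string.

G1 is MIDI 31. Adding 2 gives 33, which is A1.

A1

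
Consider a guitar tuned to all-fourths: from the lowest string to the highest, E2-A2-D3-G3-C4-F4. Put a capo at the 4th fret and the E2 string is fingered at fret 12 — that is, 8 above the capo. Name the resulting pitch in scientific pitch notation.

The capo raises the open E2 by 4 semitones to G#2; fretting 8 more gives E2 + 4 + 8 = E2 + 12 semitones = E3.

E3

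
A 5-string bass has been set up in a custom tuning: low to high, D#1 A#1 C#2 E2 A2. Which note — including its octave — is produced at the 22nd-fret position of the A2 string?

Each fret is one semitone, so A2 + 22 = G4.

G4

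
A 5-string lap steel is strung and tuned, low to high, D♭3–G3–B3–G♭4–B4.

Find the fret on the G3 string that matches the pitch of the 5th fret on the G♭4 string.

G♭4 at fret 5 is G♭4 + 5 semitones = B4.
The open G3 string is 11 semitones below the open G♭4, so the same pitch on the G3 string lies at fret 5 + 11 = 16.

16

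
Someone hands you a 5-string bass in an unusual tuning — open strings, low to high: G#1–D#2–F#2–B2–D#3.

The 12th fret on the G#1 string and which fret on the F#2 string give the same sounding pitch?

2

Fret 12 on G#1 is MIDI 32 + 12 = 44 (G#2). On the F#2 string (open MIDI 42), that pitch is 44 − 42 = fret 2.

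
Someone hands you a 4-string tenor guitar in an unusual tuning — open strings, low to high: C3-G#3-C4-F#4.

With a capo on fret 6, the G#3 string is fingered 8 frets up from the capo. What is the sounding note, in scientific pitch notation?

The capo raises the open G#3 by 6 semitones to D4; fretting 8 more gives G#3 + 6 + 8 = G#3 + 14 semitones = A#4.
(Also written Bb.)

A#4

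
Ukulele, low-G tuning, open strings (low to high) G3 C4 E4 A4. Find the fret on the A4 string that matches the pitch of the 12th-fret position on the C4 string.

C4 at fret 12 is C4 + 12 semitones = C5.
The open A4 string is 9 semitones above the open C4, so the same pitch on the A4 string lies at fret 12 − 9 = 3.

3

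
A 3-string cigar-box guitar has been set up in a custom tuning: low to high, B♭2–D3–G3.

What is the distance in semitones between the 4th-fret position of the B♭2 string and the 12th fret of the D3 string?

12 semitones

B♭2 at fret 4 → D3 (MIDI 50); D3 at fret 12 → D4 (MIDI 62).
50 − 62 = -12, so the two pitches are 12 semitones apart, with D4 the higher.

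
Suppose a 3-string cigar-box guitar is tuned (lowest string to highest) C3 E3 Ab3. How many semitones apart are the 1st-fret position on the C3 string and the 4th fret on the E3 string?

7 semitones

C3 at fret 1 → Db3 (MIDI 49); E3 at fret 4 → Ab3 (MIDI 56).
49 − 56 = -7, so the two pitches are 7 semitones apart, with Ab3 the higher.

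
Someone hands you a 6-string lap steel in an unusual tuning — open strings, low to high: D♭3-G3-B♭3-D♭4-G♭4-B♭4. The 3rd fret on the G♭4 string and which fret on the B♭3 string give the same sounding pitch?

Fret 3 on G♭4 is MIDI 66 + 3 = 69 (A4). On the B♭3 string (open MIDI 58), that pitch is 69 − 58 = fret 11.

11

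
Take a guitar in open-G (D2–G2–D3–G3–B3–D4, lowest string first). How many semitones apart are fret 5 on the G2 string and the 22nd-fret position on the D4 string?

G2 at fret 5 → C3 (MIDI 48); D4 at fret 22 → C6 (MIDI 84).
48 − 84 = -36, so the two pitches are 36 semitones apart, with C6 the higher.

36 semitones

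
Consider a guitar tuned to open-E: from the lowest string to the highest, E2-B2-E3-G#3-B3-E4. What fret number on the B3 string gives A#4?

11

A#4 is 11 semitones above the open B3 (B–C–C#–D–…–G#–A–A#), so it sits at fret 11.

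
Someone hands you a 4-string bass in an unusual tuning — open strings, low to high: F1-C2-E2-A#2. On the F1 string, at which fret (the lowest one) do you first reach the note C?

7

From F1, count semitones up the chromatic scale until reaching C: F–F#–G–G#–A–A#–B–C — 7 steps.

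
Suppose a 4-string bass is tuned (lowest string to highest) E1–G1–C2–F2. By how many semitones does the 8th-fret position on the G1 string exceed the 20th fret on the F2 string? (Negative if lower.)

G1 at fret 8 → Eb2 (MIDI 39); F2 at fret 20 → Db4 (MIDI 61).
39 − 61 = -22, so the two pitches are 22 semitones apart.

-22 semitones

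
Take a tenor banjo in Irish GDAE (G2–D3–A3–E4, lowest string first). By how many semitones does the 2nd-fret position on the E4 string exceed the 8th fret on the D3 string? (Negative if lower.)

E4 at fret 2 → F#4 (MIDI 66); D3 at fret 8 → A#3 (MIDI 58).
66 − 58 = 8, so the two pitches are 8 semitones apart.

8 semitones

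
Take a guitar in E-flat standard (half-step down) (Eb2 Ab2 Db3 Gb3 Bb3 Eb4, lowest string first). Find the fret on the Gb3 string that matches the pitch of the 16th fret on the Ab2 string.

Ab2 at fret 16 is Ab2 + 16 semitones = C4.
The open Gb3 string is 10 semitones above the open Ab2, so the same pitch on the Gb3 string lies at fret 16 − 10 = 6.

6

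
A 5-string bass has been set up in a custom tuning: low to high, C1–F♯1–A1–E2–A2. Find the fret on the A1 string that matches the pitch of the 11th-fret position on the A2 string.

23

A2 at fret 11 is A2 + 11 semitones = G♯3.
The open A1 string is 12 semitones below the open A2, so the same pitch on the A1 string lies at fret 11 + 12 = 23.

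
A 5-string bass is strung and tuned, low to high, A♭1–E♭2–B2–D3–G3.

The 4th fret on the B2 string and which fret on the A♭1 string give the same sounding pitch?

Fret 4 on B2 is MIDI 47 + 4 = 51 (E♭3). On the A♭1 string (open MIDI 32), that pitch is 51 − 32 = fret 19.

19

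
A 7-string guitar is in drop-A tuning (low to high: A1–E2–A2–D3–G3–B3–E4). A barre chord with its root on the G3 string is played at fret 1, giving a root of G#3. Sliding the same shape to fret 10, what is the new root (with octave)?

F4

Moving from fret 1 to fret 10 shifts the root by 9 semitones.
G#3 up 9 semitones is F4.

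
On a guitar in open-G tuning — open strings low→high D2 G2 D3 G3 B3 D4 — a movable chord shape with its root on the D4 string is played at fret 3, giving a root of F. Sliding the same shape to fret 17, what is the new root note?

G

Moving from fret 3 to fret 17 shifts the root by 14 semitones.
F up 14 semitones is G.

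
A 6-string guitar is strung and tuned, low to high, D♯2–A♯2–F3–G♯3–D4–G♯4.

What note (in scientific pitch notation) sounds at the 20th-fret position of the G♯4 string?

E6

Each fret is one semitone, so G♯4 + 20 = E6.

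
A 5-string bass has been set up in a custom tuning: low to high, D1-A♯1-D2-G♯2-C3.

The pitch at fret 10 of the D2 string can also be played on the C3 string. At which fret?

Fret 10 on D2 is MIDI 38 + 10 = 48 (C3). On the C3 string (open MIDI 48), that pitch is 48 − 48 = fret 0.

0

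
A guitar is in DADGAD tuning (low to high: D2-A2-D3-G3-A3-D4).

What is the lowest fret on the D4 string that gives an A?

From D4, count semitones up the chromatic scale until reaching A: D–D#–E–F–F#–G–G#–A — 7 steps.

7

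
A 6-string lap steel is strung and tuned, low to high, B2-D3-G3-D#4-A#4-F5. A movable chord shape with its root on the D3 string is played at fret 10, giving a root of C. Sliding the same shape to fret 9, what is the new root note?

Moving from fret 10 to fret 9 shifts the root by -1 semitone.
C down 1 semitone is B.

B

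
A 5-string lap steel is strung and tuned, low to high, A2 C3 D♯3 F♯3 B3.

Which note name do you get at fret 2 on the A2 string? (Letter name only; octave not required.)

The open A2 string plus 2 semitones: A–A#–B.

B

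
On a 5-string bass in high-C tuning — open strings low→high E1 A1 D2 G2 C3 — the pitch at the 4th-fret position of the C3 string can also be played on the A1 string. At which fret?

19

Fret 4 on C3 is MIDI 48 + 4 = 52 (E3). On the A1 string (open MIDI 33), that pitch is 52 − 33 = fret 19.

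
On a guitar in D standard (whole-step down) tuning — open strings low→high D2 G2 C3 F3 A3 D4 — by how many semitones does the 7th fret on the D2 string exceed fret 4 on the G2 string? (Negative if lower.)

D2 at fret 7 → A2 (MIDI 45); G2 at fret 4 → B2 (MIDI 47).
45 − 47 = -2, so the two pitches are 2 semitones apart.

-2 semitones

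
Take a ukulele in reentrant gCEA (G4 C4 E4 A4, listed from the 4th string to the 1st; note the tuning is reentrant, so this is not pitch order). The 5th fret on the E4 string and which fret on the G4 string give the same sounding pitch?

E4 at fret 5 is E4 + 5 semitones = A4.
The open G4 string is 3 semitones above the open E4, so the same pitch on the G4 string lies at fret 5 − 3 = 2.

2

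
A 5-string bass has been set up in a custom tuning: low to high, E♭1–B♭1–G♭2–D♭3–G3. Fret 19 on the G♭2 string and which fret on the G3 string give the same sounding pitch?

Fret 19 on G♭2 is MIDI 42 + 19 = 61 (D♭4). On the G3 string (open MIDI 55), that pitch is 61 − 55 = fret 6.

6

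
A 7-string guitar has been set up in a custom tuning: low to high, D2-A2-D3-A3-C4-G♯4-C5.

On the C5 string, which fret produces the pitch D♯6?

D♯6 is 15 semitones above the open C5 (C–C#–D–D#–…–C#–D–D#), so it sits at fret 15.

15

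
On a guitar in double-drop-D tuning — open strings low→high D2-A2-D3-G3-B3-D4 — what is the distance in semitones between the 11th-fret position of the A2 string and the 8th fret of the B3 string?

A2 at fret 11 → G#3 (MIDI 56); B3 at fret 8 → G4 (MIDI 67).
56 − 67 = -11, so the two pitches are 11 semitones apart, with G4 the higher.

11 semitones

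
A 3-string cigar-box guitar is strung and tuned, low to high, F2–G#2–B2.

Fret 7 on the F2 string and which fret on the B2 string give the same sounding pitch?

Fret 7 on F2 is MIDI 41 + 7 = 48 (C3). On the B2 string (open MIDI 47), that pitch is 48 − 47 = fret 1.

1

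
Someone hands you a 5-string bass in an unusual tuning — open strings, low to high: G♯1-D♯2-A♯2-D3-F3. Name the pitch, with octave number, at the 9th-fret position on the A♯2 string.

G3

The open A♯2 string plus 9 semitones: A#–B–C–C#–D–D#–E–F–F#–G.
The walk passes from B into C once, so the octave number goes from 2 to 3.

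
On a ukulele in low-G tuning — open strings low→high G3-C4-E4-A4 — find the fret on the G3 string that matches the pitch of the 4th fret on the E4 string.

Fret 4 on E4 is MIDI 64 + 4 = 68 (G#4). On the G3 string (open MIDI 55), that pitch is 68 − 55 = fret 13.

13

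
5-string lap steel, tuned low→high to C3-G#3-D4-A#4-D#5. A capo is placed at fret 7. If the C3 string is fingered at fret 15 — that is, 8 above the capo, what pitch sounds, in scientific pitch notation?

D#4

The capo raises the open C3 by 7 semitones to G3; fretting 8 more gives C3 + 7 + 8 = C3 + 15 semitones = D#4.
(Also written Eb.)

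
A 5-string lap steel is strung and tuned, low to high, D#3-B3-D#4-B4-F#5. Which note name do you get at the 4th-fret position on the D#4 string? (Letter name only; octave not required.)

G

The open D#4 string plus 4 semitones: D#–E–F–F#–G.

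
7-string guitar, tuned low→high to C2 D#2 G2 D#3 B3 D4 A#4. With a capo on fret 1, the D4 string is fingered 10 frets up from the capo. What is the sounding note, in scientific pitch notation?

C#5

The capo raises the open D4 by 1 semitone to D#4; fretting 10 more gives D4 + 1 + 10 = D4 + 11 semitones = C#5.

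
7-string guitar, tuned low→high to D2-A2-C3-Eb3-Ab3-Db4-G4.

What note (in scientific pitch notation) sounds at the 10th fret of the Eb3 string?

Each fret is one semitone, so Eb3 + 10 = Db4.
(Equivalently spelled C#4.)

Db4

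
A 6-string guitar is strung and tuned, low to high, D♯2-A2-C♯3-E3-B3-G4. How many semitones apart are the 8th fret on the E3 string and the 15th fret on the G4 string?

22 semitones

E3 at fret 8 → C4 (MIDI 60); G4 at fret 15 → A♯5 (MIDI 82).
60 − 82 = -22, so the two pitches are 22 semitones apart, with A♯5 the higher.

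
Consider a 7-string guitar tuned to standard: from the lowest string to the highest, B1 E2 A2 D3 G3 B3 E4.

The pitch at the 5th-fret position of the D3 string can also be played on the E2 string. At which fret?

Fret 5 on D3 is MIDI 50 + 5 = 55 (G3). On the E2 string (open MIDI 40), that pitch is 55 − 40 = fret 15.

15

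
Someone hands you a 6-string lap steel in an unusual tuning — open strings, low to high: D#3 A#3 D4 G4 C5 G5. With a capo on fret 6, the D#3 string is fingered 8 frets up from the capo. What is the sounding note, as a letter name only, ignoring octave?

F

The capo raises the open D#3 by 6 semitones to A3; fretting 8 more gives D#3 + 6 + 8 = D#3 + 14 semitones, landing on F.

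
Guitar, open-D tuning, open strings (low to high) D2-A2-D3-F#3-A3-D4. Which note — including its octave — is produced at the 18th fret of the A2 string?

D#4

The open A2 string plus 18 semitones: A–A#–B–C–…–C#–D–D#.
The walk passes from B into C 2 times, so the octave number goes from 2 to 4.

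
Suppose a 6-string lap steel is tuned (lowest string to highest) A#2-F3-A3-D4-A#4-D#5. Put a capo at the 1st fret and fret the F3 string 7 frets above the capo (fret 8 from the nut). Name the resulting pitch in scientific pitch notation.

C#4

The capo raises the open F3 by 1 semitone to F#3; fretting 7 more gives F3 + 1 + 7 = F3 + 8 semitones = C#4.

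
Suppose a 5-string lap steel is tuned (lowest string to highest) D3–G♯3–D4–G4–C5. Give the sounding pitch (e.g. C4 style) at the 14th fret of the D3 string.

E4

Each fret is one semitone, so D3 + 14 = E4.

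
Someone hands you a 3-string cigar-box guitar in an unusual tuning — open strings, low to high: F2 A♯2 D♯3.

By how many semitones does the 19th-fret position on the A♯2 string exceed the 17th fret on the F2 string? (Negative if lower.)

A♯2 at fret 19 → F4 (MIDI 65); F2 at fret 17 → A♯3 (MIDI 58).
65 − 58 = 7, so the two pitches are 7 semitones apart.

7 semitones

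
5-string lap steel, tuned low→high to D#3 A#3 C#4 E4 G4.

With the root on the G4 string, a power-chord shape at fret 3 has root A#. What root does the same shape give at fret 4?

B

Moving from fret 3 to fret 4 shifts the root by 1 semitone.
A# up 1 semitone is B.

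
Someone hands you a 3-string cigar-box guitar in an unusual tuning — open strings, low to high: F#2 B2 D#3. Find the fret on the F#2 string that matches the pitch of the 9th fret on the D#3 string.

D#3 at fret 9 is D#3 + 9 semitones = C4.
The open F#2 string is 9 semitones below the open D#3, so the same pitch on the F#2 string lies at fret 9 + 9 = 18.

18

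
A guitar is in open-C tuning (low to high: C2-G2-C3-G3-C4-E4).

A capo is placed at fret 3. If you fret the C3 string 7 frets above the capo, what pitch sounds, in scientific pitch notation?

A#3

The capo raises the open C3 by 3 semitones to D#3; fretting 7 more gives C3 + 3 + 7 = C3 + 10 semitones = A#3.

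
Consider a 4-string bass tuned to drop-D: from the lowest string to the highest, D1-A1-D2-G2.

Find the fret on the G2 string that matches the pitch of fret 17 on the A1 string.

A1 at fret 17 is A1 + 17 semitones = D3.
The open G2 string is 10 semitones above the open A1, so the same pitch on the G2 string lies at fret 17 − 10 = 7.

7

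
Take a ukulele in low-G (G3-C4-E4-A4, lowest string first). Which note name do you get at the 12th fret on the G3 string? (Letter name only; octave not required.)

Each fret is one semitone, so G3 + 12 = G.

G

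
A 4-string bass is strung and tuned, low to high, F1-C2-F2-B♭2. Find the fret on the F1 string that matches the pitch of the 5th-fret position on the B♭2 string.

B♭2 at fret 5 is B♭2 + 5 semitones = E♭3.
The open F1 string is 17 semitones below the open B♭2, so the same pitch on the F1 string lies at fret 5 + 17 = 22.

22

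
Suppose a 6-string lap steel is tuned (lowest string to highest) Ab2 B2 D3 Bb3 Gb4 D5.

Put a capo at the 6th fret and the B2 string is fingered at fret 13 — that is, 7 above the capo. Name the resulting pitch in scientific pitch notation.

The capo raises the open B2 by 6 semitones to F3; fretting 7 more gives B2 + 6 + 7 = B2 + 13 semitones = C4.

C4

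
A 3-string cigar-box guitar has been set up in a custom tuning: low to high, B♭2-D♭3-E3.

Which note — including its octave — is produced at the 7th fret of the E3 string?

B3

Each fret is one semitone, so E3 + 7 = B3.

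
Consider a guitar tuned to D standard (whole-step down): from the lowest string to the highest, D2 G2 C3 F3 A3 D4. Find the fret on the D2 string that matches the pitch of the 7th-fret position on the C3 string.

17

Fret 7 on C3 is MIDI 48 + 7 = 55 (G3). On the D2 string (open MIDI 38), that pitch is 55 − 38 = fret 17.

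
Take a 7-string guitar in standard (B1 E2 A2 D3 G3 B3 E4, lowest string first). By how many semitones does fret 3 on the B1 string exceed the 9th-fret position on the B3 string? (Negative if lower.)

B1 at fret 3 → D2 (MIDI 38); B3 at fret 9 → G#4 (MIDI 68).
38 − 68 = -30, so the two pitches are 30 semitones apart.

-30 semitones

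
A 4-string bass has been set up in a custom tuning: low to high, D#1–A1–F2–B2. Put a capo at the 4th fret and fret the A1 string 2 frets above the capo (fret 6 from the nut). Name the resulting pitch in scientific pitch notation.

D#2

The capo raises the open A1 by 4 semitones to C#2; fretting 2 more gives A1 + 4 + 2 = A1 + 6 semitones = D#2.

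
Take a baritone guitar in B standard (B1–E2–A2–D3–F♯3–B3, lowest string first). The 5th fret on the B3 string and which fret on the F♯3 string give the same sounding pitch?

Fret 5 on B3 is MIDI 59 + 5 = 64 (E4). On the F♯3 string (open MIDI 54), that pitch is 64 − 54 = fret 10.

10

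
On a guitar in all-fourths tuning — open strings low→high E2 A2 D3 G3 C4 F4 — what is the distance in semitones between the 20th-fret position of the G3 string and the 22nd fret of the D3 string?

G3 at fret 20 → D♯5 (MIDI 75); D3 at fret 22 → C5 (MIDI 72).
75 − 72 = 3, so the two pitches are 3 semitones apart, with D♯5 the higher.

3 semitones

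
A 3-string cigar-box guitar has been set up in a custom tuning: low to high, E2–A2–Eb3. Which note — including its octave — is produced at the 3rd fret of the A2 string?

C3

Each fret is one semitone, so A2 + 3 = C3.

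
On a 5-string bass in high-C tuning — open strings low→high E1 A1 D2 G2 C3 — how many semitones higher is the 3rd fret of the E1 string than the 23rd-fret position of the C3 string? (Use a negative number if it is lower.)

E1 at fret 3 → G1 (MIDI 31); C3 at fret 23 → B4 (MIDI 71).
31 − 71 = -40, so the two pitches are 40 semitones apart.

-40 semitones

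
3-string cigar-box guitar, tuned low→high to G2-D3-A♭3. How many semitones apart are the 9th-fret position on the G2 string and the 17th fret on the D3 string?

15 semitones

G2 at fret 9 → E3 (MIDI 52); D3 at fret 17 → G4 (MIDI 67).
52 − 67 = -15, so the two pitches are 15 semitones apart, with G4 the higher.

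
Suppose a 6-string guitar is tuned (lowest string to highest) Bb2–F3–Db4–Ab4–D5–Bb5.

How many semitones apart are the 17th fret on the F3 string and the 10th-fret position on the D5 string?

14 semitones

F3 at fret 17 → Bb4 (MIDI 70); D5 at fret 10 → C6 (MIDI 84).
70 − 84 = -14, so the two pitches are 14 semitones apart, with C6 the higher.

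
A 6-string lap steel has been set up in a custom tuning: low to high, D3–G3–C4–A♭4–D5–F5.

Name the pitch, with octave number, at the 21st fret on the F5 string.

The open F5 string plus 21 semitones: F–Gb–G–Ab–…–C–Db–D.
The walk passes from B into C 2 times, so the octave number goes from 5 to 7.

D7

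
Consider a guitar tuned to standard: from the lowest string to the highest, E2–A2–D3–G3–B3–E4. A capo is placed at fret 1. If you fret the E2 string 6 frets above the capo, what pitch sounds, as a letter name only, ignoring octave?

The capo raises the open E2 by 1 semitone to F2; fretting 6 more gives E2 + 1 + 6 = E2 + 7 semitones, landing on B.

B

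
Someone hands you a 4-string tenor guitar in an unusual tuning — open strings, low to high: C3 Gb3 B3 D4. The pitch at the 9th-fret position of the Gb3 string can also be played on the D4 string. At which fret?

Gb3 at fret 9 is Gb3 + 9 semitones = Eb4.
The open D4 string is 8 semitones above the open Gb3, so the same pitch on the D4 string lies at fret 9 − 8 = 1.

1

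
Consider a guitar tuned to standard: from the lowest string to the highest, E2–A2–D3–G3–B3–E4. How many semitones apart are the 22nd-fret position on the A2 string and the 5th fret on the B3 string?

A2 at fret 22 → G4 (MIDI 67); B3 at fret 5 → E4 (MIDI 64).
67 − 64 = 3, so the two pitches are 3 semitones apart, with G4 the higher.

3 semitones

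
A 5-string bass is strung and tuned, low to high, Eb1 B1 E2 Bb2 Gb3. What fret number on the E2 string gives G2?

3

G2 is 3 semitones above the open E2 (E–F–Gb–G), so it sits at fret 3.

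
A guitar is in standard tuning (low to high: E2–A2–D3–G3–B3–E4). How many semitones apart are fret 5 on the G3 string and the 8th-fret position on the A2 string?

7 semitones

G3 at fret 5 → C4 (MIDI 60); A2 at fret 8 → F3 (MIDI 53).
60 − 53 = 7, so the two pitches are 7 semitones apart, with C4 the higher.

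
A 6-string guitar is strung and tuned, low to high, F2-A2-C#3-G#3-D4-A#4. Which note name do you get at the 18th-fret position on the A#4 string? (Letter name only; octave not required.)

The open A#4 string plus 18 semitones: A#–B–C–C#–…–D–D#–E.

E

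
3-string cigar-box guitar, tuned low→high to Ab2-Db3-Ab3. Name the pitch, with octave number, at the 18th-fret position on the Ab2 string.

Each fret is one semitone, so Ab2 + 18 = D4.

D4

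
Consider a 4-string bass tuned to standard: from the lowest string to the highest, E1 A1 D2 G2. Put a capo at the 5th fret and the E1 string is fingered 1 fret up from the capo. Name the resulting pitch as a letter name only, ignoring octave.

The capo raises the open E1 by 5 semitones to A1; fretting 1 more gives E1 + 5 + 1 = E1 + 6 semitones, landing on A♯.

A♯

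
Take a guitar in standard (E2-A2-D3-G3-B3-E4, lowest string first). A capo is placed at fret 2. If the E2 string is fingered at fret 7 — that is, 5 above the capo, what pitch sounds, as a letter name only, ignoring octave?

The capo raises the open E2 by 2 semitones to F♯2; fretting 5 more gives E2 + 2 + 5 = E2 + 7 semitones, landing on B.

B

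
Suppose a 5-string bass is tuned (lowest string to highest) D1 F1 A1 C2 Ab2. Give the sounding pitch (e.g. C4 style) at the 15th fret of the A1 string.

C3

Each fret is one semitone, so A1 + 15 = C3.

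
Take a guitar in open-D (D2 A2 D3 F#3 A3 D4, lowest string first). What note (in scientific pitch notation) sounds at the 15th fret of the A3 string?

C5

The open A3 string plus 15 semitones: A–A#–B–C–…–A#–B–C.
The walk passes from B into C 2 times, so the octave number goes from 3 to 5.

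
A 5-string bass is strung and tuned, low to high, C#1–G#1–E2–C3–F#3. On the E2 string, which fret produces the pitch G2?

3

G2 is 3 semitones above the open E2 (E–F–F#–G), so it sits at fret 3.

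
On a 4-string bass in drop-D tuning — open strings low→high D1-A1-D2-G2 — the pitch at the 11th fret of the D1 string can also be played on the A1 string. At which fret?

4

D1 at fret 11 is D1 + 11 semitones = C#2.
The open A1 string is 7 semitones above the open D1, so the same pitch on the A1 string lies at fret 11 − 7 = 4.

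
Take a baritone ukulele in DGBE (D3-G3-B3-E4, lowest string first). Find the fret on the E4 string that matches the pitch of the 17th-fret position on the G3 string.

8

G3 at fret 17 is G3 + 17 semitones = C5.
The open E4 string is 9 semitones above the open G3, so the same pitch on the E4 string lies at fret 17 − 9 = 8.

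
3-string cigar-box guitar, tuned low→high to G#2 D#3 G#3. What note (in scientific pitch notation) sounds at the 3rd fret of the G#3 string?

G#3 is MIDI 56. Adding 3 gives 59, which is B3.

B3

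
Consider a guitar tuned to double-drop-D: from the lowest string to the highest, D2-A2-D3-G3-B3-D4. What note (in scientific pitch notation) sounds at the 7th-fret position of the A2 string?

Each fret is one semitone, so A2 + 7 = E3.

E3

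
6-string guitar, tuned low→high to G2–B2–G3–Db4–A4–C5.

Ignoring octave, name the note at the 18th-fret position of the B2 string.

The open B2 string plus 18 semitones: B–C–Db–D–…–Eb–E–F.

F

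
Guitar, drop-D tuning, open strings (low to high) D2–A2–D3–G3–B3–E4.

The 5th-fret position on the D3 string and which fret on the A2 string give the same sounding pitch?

Fret 5 on D3 is MIDI 50 + 5 = 55 (G3). On the A2 string (open MIDI 45), that pitch is 55 − 45 = fret 10.

10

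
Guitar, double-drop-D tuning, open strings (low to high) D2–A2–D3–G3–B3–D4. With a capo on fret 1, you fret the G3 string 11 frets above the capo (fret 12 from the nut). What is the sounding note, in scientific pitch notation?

The capo raises the open G3 by 1 semitone to G#3; fretting 11 more gives G3 + 1 + 11 = G3 + 12 semitones = G4.

G4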